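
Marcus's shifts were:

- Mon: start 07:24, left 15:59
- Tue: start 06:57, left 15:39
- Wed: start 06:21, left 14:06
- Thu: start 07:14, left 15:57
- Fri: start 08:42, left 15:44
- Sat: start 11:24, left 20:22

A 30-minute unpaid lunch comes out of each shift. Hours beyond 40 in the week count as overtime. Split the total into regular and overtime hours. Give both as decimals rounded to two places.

Regular 40.00 hours, overtime 6.75 hours

Mon: 07:24–15:59 = 8 h 35 min; less 30 min break → 8 h 5 min
Tue: 06:57–15:39 = 8 h 42 min; less 30 min break → 8 h 12 min
Wed: 06:21–14:06 = 7 h 45 min; less 30 min break → 7 h 15 min
Thu: 07:14–15:57 = 8 h 43 min; less 30 min break → 8 h 13 min
Fri: 08:42–15:44 = 7 h 2 min; less 30 min break → 6 h 32 min
Sat: 11:24–20:22 = 8 h 58 min; less 30 min break → 8 h 28 min
Total worked: 46 h 45 min = 46.75 h.
Threshold 40 h → overtime 6 h 45 min, regular 40 h 0 min.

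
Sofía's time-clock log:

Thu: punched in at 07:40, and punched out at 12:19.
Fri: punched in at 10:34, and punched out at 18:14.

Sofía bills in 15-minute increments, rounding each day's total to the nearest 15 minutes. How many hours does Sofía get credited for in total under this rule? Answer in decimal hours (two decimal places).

Thu: 07:40–12:19 = 4 h 39 min → rounds to 4 h 45 min
Fri: 10:34–18:14 = 7 h 40 min → rounds to 7 h 45 min
Total credited: 12 h 30 min.

12.50 hours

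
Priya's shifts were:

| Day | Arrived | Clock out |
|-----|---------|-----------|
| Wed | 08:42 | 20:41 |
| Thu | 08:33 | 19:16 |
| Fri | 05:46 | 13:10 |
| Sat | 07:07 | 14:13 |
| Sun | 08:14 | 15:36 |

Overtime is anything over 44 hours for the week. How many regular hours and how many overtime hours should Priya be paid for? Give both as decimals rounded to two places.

Regular 44.00 hours, overtime 0.57 hours

Wed: 08:42–20:41 = 11 h 59 min
Thu: 08:33–19:16 = 10 h 43 min
Fri: 05:46–13:10 = 7 h 24 min
Sat: 07:07–14:13 = 7 h 6 min
Sun: 08:14–15:36 = 7 h 22 min
Total worked: 44 h 34 min = 44.57 h.
Threshold 44 h → overtime 0 h 34 min, regular 44 h 0 min.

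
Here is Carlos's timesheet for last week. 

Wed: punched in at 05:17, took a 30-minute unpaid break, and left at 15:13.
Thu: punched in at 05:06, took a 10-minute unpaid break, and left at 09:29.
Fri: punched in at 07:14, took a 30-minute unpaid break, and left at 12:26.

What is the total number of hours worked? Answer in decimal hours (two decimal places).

18.35 hours

Wed: 05:17–15:13 = 9 h 56 min; less 30 min break → 9 h 26 min
Thu: 05:06–09:29 = 4 h 23 min; less 10 min break → 4 h 13 min
Fri: 07:14–12:26 = 5 h 12 min; less 30 min break → 4 h 42 min
Total: 9 h 26 min + 4 h 13 min + 4 h 42 min = 18 h 21 min.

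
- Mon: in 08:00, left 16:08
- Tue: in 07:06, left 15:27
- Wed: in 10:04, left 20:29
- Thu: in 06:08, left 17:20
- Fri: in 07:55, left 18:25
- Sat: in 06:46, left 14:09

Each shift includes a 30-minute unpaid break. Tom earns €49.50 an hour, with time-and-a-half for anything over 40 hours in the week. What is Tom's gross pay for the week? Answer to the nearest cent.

€2944.01

Mon: 08:00–16:08 = 8 h 8 min; less 30 min break → 7 h 38 min
Tue: 07:06–15:27 = 8 h 21 min; less 30 min break → 7 h 51 min
Wed: 10:04–20:29 = 10 h 25 min; less 30 min break → 9 h 55 min
Thu: 06:08–17:20 = 11 h 12 min; less 30 min break → 10 h 42 min
Fri: 07:55–18:25 = 10 h 30 min; less 30 min break → 10 h 0 min
Sat: 06:46–14:09 = 7 h 23 min; less 30 min break → 6 h 53 min
Total worked: 52 h 59 min = 3179 min.
Regular 40 h 0 min = 2400 min at €49.50/h; overtime 12 h 59 min = 779 min at €74.25/h.
Pay = (2400 × €49.50 + 779 × €74.25) ÷ 60 = €2944.01.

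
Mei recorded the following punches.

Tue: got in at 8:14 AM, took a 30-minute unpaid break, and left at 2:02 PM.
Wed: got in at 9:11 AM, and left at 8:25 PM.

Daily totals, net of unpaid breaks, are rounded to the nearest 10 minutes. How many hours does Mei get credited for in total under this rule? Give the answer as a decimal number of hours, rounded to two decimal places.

Tue: 8:14 AM–2:02 PM = 5 h 48 min − 30 min = 5 h 18 min → rounds to 5 h 20 min
Wed: 9:11 AM–8:25 PM = 11 h 14 min → rounds to 11 h 10 min
Total credited: 16 h 30 min.

16.50 hours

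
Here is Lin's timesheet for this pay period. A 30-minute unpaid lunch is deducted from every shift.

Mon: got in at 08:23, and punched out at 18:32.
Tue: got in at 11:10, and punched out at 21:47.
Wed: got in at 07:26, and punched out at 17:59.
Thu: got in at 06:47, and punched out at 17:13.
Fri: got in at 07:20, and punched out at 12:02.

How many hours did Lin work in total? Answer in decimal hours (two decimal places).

Mon: 08:23–18:32 = 10 h 9 min; less 30 min break → 9 h 39 min
Tue: 11:10–21:47 = 10 h 37 min; less 30 min break → 10 h 7 min
Wed: 07:26–17:59 = 10 h 33 min; less 30 min break → 10 h 3 min
Thu: 06:47–17:13 = 10 h 26 min; less 30 min break → 9 h 56 min
Fri: 07:20–12:02 = 4 h 42 min; less 30 min break → 4 h 12 min
Total: 9 h 39 min + 10 h 7 min + 10 h 3 min + 9 h 56 min + 4 h 12 min = 43 h 57 min.

43.95 hours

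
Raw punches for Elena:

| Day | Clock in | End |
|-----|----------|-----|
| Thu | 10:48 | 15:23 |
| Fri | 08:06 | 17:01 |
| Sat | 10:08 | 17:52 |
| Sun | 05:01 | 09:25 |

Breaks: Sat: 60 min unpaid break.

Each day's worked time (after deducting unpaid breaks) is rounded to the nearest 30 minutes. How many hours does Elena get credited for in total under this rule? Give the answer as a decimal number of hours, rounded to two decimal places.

Thu: 10:48–15:23 = 4 h 35 min → rounds to 4 h 30 min
Fri: 08:06–17:01 = 8 h 55 min → rounds to 9 h 0 min
Sat: 10:08–17:52 = 7 h 44 min − 60 min = 6 h 44 min → rounds to 6 h 30 min
Sun: 05:01–09:25 = 4 h 24 min → rounds to 4 h 30 min
Total credited: 24 h 30 min.

24.50 hours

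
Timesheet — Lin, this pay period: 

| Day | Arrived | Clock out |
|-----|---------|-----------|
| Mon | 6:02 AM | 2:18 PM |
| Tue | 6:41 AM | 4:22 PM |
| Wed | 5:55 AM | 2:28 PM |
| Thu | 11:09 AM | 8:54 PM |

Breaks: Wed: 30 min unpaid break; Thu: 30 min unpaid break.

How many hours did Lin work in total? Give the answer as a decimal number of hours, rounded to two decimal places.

Mon: 6:02 AM–2:18 PM = 8 h 16 min
Tue: 6:41 AM–4:22 PM = 9 h 41 min
Wed: 5:55 AM–2:28 PM = 8 h 33 min; less 30 min break → 8 h 3 min
Thu: 11:09 AM–8:54 PM = 9 h 45 min; less 30 min break → 9 h 15 min
Total: 8 h 16 min + 9 h 41 min + 8 h 3 min + 9 h 15 min = 35 h 15 min.

35.25 hours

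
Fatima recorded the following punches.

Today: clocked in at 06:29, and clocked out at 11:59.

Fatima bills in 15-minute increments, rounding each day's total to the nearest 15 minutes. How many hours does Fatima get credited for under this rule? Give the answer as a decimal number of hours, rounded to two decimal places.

Today: 06:29–11:59 = 5 h 30 min → rounds to 5 h 30 min

5.50 hours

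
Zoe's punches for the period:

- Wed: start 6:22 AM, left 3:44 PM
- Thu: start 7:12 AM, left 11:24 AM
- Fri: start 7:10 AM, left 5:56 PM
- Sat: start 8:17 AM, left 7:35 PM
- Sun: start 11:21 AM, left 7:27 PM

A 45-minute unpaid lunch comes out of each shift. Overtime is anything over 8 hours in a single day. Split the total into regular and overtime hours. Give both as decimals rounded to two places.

Wed: 6:22 AM–3:44 PM = 9 h 22 min; less 45 min break → 8 h 37 min
Thu: 7:12 AM–11:24 AM = 4 h 12 min; less 45 min break → 3 h 27 min
Fri: 7:10 AM–5:56 PM = 10 h 46 min; less 45 min break → 10 h 1 min
Sat: 8:17 AM–7:35 PM = 11 h 18 min; less 45 min break → 10 h 33 min
Sun: 11:21 AM–7:27 PM = 8 h 6 min; less 45 min break → 7 h 21 min
Wed reg 8 h 0 min / OT 0 h 37 min; Thu reg 3 h 27 min / OT 0 h 0 min; Fri reg 8 h 0 min / OT 2 h 1 min; Sat reg 8 h 0 min / OT 2 h 33 min; Sun reg 7 h 21 min / OT 0 h 0 min.
Totals: regular 34 h 48 min, overtime 5 h 11 min.

Regular 34.80 hours, overtime 5.18 hours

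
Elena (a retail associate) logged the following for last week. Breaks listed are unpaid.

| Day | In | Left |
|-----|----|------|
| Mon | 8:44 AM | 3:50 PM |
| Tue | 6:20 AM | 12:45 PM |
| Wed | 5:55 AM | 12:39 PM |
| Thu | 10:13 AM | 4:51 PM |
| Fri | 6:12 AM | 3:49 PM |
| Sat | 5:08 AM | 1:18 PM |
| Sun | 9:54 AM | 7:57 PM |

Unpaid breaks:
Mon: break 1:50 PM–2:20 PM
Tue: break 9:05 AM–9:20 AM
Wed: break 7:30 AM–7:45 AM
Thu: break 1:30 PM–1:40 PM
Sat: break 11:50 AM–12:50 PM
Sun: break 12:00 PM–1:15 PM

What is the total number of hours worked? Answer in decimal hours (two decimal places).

Mon: 8:44 AM–3:50 PM = 7 h 6 min; less 30 min break → 6 h 36 min
Tue: 6:20 AM–12:45 PM = 6 h 25 min; less 15 min break → 6 h 10 min
Wed: 5:55 AM–12:39 PM = 6 h 44 min; less 15 min break → 6 h 29 min
Thu: 10:13 AM–4:51 PM = 6 h 38 min; less 10 min break → 6 h 28 min
Fri: 6:12 AM–3:49 PM = 9 h 37 min
Sat: 5:08 AM–1:18 PM = 8 h 10 min; less 60 min break → 7 h 10 min
Sun: 9:54 AM–7:57 PM = 10 h 3 min; less 75 min break → 8 h 48 min
Total: 6 h 36 min + 6 h 10 min + 6 h 29 min + 6 h 28 min + 9 h 37 min + 7 h 10 min + 8 h 48 min = 51 h 18 min.

51.30 hours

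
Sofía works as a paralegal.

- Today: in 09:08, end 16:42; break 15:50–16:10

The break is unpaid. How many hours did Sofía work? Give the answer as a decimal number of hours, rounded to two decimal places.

7.23 hours

Today: 09:08–16:42 = 7 h 34 min; less 20 min break → 7 h 14 min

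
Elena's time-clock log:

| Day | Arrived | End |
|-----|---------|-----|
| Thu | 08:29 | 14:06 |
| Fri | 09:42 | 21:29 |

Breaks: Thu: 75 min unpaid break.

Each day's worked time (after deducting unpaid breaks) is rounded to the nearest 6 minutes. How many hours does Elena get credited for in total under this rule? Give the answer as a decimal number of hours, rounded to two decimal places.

Thu: 08:29–14:06 = 5 h 37 min − 75 min = 4 h 22 min → rounds to 4 h 24 min
Fri: 09:42–21:29 = 11 h 47 min → rounds to 11 h 48 min
Total credited: 16 h 12 min.

16.20 hours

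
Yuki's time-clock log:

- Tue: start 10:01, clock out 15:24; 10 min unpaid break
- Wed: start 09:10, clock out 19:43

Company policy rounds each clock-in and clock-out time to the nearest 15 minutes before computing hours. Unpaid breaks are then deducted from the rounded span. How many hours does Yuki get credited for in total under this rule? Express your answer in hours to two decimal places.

15.83 hours

Tue: in 10:01→10:00, out 15:24→15:30; 5 h 30 min − 10 min = 5 h 20 min
Wed: in 09:10→09:15, out 19:43→19:45; 10 h 30 min
Total credited: 15 h 50 min.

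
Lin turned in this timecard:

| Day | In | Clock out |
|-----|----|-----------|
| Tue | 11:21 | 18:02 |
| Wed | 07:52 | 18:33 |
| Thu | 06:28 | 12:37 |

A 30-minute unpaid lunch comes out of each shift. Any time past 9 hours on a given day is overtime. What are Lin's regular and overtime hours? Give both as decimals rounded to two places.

Tue: 11:21–18:02 = 6 h 41 min; less 30 min break → 6 h 11 min
Wed: 07:52–18:33 = 10 h 41 min; less 30 min break → 10 h 11 min
Thu: 06:28–12:37 = 6 h 9 min; less 30 min break → 5 h 39 min
Tue reg 6 h 11 min / OT 0 h 0 min; Wed reg 9 h 0 min / OT 1 h 11 min; Thu reg 5 h 39 min / OT 0 h 0 min.
Totals: regular 20 h 50 min, overtime 1 h 11 min.

Regular 20.83 hours, overtime 1.18 hours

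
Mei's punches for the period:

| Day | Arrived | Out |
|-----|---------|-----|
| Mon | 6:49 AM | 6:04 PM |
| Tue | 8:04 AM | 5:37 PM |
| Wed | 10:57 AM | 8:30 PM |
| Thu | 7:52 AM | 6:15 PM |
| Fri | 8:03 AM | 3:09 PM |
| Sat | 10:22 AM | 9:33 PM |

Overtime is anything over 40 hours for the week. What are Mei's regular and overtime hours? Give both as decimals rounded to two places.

Regular 40.00 hours, overtime 19.02 hours

Mon: 6:49 AM–6:04 PM = 11 h 15 min
Tue: 8:04 AM–5:37 PM = 9 h 33 min
Wed: 10:57 AM–8:30 PM = 9 h 33 min
Thu: 7:52 AM–6:15 PM = 10 h 23 min
Fri: 8:03 AM–3:09 PM = 7 h 6 min
Sat: 10:22 AM–9:33 PM = 11 h 11 min
Total worked: 59 h 1 min = 59.02 h.
Threshold 40 h → overtime 19 h 1 min, regular 40 h 0 min.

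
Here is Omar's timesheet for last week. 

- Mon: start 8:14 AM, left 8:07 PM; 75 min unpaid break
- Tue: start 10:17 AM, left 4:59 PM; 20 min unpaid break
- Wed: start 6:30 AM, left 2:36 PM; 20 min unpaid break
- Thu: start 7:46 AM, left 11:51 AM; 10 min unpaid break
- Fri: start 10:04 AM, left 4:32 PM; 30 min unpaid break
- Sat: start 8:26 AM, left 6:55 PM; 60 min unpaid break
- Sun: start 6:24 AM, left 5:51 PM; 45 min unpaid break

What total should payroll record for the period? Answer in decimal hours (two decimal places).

54.83 hours

Mon: 8:14 AM–8:07 PM = 11 h 53 min; less 75 min break → 10 h 38 min
Tue: 10:17 AM–4:59 PM = 6 h 42 min; less 20 min break → 6 h 22 min
Wed: 6:30 AM–2:36 PM = 8 h 6 min; less 20 min break → 7 h 46 min
Thu: 7:46 AM–11:51 AM = 4 h 5 min; less 10 min break → 3 h 55 min
Fri: 10:04 AM–4:32 PM = 6 h 28 min; less 30 min break → 5 h 58 min
Sat: 8:26 AM–6:55 PM = 10 h 29 min; less 60 min break → 9 h 29 min
Sun: 6:24 AM–5:51 PM = 11 h 27 min; less 45 min break → 10 h 42 min
Total: 10 h 38 min + 6 h 22 min + 7 h 46 min + 3 h 55 min + 5 h 58 min + 9 h 29 min + 10 h 42 min = 54 h 50 min.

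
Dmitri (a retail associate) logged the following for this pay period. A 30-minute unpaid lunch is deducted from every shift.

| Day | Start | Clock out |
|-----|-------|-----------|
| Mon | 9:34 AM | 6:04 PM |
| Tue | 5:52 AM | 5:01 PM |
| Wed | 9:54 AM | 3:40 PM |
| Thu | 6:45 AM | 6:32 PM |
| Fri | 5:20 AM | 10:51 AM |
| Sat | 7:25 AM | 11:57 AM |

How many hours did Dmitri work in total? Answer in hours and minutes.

44 h 15 min

Mon: 9:34 AM–6:04 PM = 8 h 30 min; less 30 min break → 8 h 0 min
Tue: 5:52 AM–5:01 PM = 11 h 9 min; less 30 min break → 10 h 39 min
Wed: 9:54 AM–3:40 PM = 5 h 46 min; less 30 min break → 5 h 16 min
Thu: 6:45 AM–6:32 PM = 11 h 47 min; less 30 min break → 11 h 17 min
Fri: 5:20 AM–10:51 AM = 5 h 31 min; less 30 min break → 5 h 1 min
Sat: 7:25 AM–11:57 AM = 4 h 32 min; less 30 min break → 4 h 2 min
Total: 8 h 0 min + 10 h 39 min + 5 h 16 min + 11 h 17 min + 5 h 1 min + 4 h 2 min = 44 h 15 min.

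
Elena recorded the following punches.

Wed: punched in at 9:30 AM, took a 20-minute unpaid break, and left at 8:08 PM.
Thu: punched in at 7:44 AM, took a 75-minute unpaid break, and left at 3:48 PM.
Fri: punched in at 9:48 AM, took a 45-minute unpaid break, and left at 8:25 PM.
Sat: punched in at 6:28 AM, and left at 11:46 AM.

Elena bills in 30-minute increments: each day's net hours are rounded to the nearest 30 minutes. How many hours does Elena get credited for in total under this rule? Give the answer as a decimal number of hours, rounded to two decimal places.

33.00 hours

Wed: 9:30 AM–8:08 PM = 10 h 38 min − 20 min = 10 h 18 min → rounds to 10 h 30 min
Thu: 7:44 AM–3:48 PM = 8 h 4 min − 75 min = 6 h 49 min → rounds to 7 h 0 min
Fri: 9:48 AM–8:25 PM = 10 h 37 min − 45 min = 9 h 52 min → rounds to 10 h 0 min
Sat: 6:28 AM–11:46 AM = 5 h 18 min → rounds to 5 h 30 min
Total credited: 33 h 0 min.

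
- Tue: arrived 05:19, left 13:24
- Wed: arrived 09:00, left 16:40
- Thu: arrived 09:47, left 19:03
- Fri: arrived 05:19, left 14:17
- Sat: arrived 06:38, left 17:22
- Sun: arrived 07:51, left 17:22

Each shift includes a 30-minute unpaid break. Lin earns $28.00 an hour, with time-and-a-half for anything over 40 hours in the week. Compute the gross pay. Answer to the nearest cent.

$1591.80

Tue: 05:19–13:24 = 8 h 5 min; less 30 min break → 7 h 35 min
Wed: 09:00–16:40 = 7 h 40 min; less 30 min break → 7 h 10 min
Thu: 09:47–19:03 = 9 h 16 min; less 30 min break → 8 h 46 min
Fri: 05:19–14:17 = 8 h 58 min; less 30 min break → 8 h 28 min
Sat: 06:38–17:22 = 10 h 44 min; less 30 min break → 10 h 14 min
Sun: 07:51–17:22 = 9 h 31 min; less 30 min break → 9 h 1 min
Total worked: 51 h 14 min = 3074 min.
Regular 40 h 0 min = 2400 min at $28.00/h; overtime 11 h 14 min = 674 min at $42.00/h.
Pay = (2400 × $28.00 + 674 × $42.00) ÷ 60 = $1591.80.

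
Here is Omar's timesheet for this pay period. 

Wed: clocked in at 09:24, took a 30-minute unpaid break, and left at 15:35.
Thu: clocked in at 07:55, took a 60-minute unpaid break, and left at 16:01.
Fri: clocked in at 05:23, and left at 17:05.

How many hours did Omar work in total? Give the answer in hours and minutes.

24 h 29 min

Wed: 09:24–15:35 = 6 h 11 min; less 30 min break → 5 h 41 min
Thu: 07:55–16:01 = 8 h 6 min; less 60 min break → 7 h 6 min
Fri: 05:23–17:05 = 11 h 42 min
Total: 5 h 41 min + 7 h 6 min + 11 h 42 min = 24 h 29 min.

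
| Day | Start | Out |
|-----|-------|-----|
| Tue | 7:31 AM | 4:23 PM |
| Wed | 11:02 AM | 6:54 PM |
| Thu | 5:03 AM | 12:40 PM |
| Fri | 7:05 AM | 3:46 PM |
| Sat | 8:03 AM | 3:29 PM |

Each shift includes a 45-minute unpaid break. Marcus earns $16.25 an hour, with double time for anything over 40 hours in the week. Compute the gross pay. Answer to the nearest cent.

$596.65

Tue: 7:31 AM–4:23 PM = 8 h 52 min; less 45 min break → 8 h 7 min
Wed: 11:02 AM–6:54 PM = 7 h 52 min; less 45 min break → 7 h 7 min
Thu: 5:03 AM–12:40 PM = 7 h 37 min; less 45 min break → 6 h 52 min
Fri: 7:05 AM–3:46 PM = 8 h 41 min; less 45 min break → 7 h 56 min
Sat: 8:03 AM–3:29 PM = 7 h 26 min; less 45 min break → 6 h 41 min
Total worked: 36 h 43 min = 2203 min.
Regular 36 h 43 min = 2203 min at $16.25/h; overtime 0 h 0 min = 0 min at $32.50/h.
Pay = (2203 × $16.25 + 0 × $32.50) ÷ 60 = $596.65.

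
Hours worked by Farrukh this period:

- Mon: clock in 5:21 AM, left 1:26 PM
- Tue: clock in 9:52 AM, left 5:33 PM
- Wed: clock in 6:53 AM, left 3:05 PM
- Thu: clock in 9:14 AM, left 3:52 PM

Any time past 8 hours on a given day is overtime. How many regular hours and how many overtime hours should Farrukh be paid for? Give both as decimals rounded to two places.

Mon: 5:21 AM–1:26 PM = 8 h 5 min
Tue: 9:52 AM–5:33 PM = 7 h 41 min
Wed: 6:53 AM–3:05 PM = 8 h 12 min
Thu: 9:14 AM–3:52 PM = 6 h 38 min
Mon reg 8 h 0 min / OT 0 h 5 min; Tue reg 7 h 41 min / OT 0 h 0 min; Wed reg 8 h 0 min / OT 0 h 12 min; Thu reg 6 h 38 min / OT 0 h 0 min.
Totals: regular 30 h 19 min, overtime 0 h 17 min.

Regular 30.32 hours, overtime 0.28 hours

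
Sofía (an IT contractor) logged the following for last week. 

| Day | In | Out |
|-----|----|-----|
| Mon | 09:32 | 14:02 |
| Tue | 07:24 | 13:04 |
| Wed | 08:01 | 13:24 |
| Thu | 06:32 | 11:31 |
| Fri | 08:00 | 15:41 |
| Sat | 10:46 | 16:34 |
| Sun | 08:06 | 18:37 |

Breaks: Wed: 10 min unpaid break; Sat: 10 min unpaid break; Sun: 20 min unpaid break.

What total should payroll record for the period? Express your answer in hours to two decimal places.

43.87 hours

Mon: 09:32–14:02 = 4 h 30 min
Tue: 07:24–13:04 = 5 h 40 min
Wed: 08:01–13:24 = 5 h 23 min; less 10 min break → 5 h 13 min
Thu: 06:32–11:31 = 4 h 59 min
Fri: 08:00–15:41 = 7 h 41 min
Sat: 10:46–16:34 = 5 h 48 min; less 10 min break → 5 h 38 min
Sun: 08:06–18:37 = 10 h 31 min; less 20 min break → 10 h 11 min
Total: 4 h 30 min + 5 h 40 min + 5 h 13 min + 4 h 59 min + 7 h 41 min + 5 h 38 min + 10 h 11 min = 43 h 52 min.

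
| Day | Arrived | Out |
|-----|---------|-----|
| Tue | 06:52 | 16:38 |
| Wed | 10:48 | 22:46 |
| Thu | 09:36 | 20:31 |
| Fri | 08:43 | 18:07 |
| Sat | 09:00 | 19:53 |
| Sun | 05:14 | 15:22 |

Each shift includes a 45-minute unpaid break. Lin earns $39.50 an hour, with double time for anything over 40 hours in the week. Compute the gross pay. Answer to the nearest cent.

Tue: 06:52–16:38 = 9 h 46 min; less 45 min break → 9 h 1 min
Wed: 10:48–22:46 = 11 h 58 min; less 45 min break → 11 h 13 min
Thu: 09:36–20:31 = 10 h 55 min; less 45 min break → 10 h 10 min
Fri: 08:43–18:07 = 9 h 24 min; less 45 min break → 8 h 39 min
Sat: 09:00–19:53 = 10 h 53 min; less 45 min break → 10 h 8 min
Sun: 05:14–15:22 = 10 h 8 min; less 45 min break → 9 h 23 min
Total worked: 58 h 34 min = 3514 min.
Regular 40 h 0 min = 2400 min at $39.50/h; overtime 18 h 34 min = 1114 min at $79.00/h.
Pay = (2400 × $39.50 + 1114 × $79.00) ÷ 60 = $3046.77.

$3046.77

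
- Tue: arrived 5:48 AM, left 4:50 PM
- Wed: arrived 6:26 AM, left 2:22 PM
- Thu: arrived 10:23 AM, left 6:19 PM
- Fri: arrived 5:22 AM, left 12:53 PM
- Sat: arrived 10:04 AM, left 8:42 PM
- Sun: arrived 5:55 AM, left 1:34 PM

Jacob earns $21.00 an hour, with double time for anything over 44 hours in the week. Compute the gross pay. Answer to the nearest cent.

Tue: 5:48 AM–4:50 PM = 11 h 2 min
Wed: 6:26 AM–2:22 PM = 7 h 56 min
Thu: 10:23 AM–6:19 PM = 7 h 56 min
Fri: 5:22 AM–12:53 PM = 7 h 31 min
Sat: 10:04 AM–8:42 PM = 10 h 38 min
Sun: 5:55 AM–1:34 PM = 7 h 39 min
Total worked: 52 h 42 min = 3162 min.
Regular 44 h 0 min = 2640 min at $21.00/h; overtime 8 h 42 min = 522 min at $42.00/h.
Pay = (2640 × $21.00 + 522 × $42.00) ÷ 60 = $1289.40.

$1289.40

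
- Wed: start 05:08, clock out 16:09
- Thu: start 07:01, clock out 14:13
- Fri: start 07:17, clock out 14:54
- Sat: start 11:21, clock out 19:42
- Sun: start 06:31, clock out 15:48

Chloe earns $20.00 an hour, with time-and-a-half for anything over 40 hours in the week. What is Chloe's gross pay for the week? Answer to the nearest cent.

Wed: 05:08–16:09 = 11 h 1 min
Thu: 07:01–14:13 = 7 h 12 min
Fri: 07:17–14:54 = 7 h 37 min
Sat: 11:21–19:42 = 8 h 21 min
Sun: 06:31–15:48 = 9 h 17 min
Total worked: 43 h 28 min = 2608 min.
Regular 40 h 0 min = 2400 min at $20.00/h; overtime 3 h 28 min = 208 min at $30.00/h.
Pay = (2400 × $20.00 + 208 × $30.00) ÷ 60 = $904.00.

$904.00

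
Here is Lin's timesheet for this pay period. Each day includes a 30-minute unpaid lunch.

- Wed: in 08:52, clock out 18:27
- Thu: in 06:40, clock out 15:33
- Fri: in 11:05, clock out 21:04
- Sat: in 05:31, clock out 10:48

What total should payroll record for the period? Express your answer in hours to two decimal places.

31.73 hours

Wed: 08:52–18:27 = 9 h 35 min; less 30 min break → 9 h 5 min
Thu: 06:40–15:33 = 8 h 53 min; less 30 min break → 8 h 23 min
Fri: 11:05–21:04 = 9 h 59 min; less 30 min break → 9 h 29 min
Sat: 05:31–10:48 = 5 h 17 min; less 30 min break → 4 h 47 min
Total: 9 h 5 min + 8 h 23 min + 9 h 29 min + 4 h 47 min = 31 h 44 min.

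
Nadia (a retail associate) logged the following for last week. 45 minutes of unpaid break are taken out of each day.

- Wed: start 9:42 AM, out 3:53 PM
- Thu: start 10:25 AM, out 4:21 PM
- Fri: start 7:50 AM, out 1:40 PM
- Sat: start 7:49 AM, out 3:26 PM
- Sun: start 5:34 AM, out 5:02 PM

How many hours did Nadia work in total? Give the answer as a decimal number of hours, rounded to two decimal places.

33.28 hours

Wed: 9:42 AM–3:53 PM = 6 h 11 min; less 45 min break → 5 h 26 min
Thu: 10:25 AM–4:21 PM = 5 h 56 min; less 45 min break → 5 h 11 min
Fri: 7:50 AM–1:40 PM = 5 h 50 min; less 45 min break → 5 h 5 min
Sat: 7:49 AM–3:26 PM = 7 h 37 min; less 45 min break → 6 h 52 min
Sun: 5:34 AM–5:02 PM = 11 h 28 min; less 45 min break → 10 h 43 min
Total: 5 h 26 min + 5 h 11 min + 5 h 5 min + 6 h 52 min + 10 h 43 min = 33 h 17 min.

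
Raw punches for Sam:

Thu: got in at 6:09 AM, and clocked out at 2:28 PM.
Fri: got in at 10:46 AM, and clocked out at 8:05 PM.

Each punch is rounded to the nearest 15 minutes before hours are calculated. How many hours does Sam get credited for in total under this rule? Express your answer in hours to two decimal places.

17.50 hours

Thu: in 6:09 AM→6:15 AM, out 2:28 PM→2:30 PM; 8 h 15 min
Fri: in 10:46 AM→10:45 AM, out 8:05 PM→8:00 PM; 9 h 15 min
Total credited: 17 h 30 min.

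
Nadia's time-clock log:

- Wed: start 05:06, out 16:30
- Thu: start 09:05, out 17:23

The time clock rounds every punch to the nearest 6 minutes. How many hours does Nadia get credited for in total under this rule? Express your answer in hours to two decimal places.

19.70 hours

Wed: in 05:06→05:06, out 16:30→16:30; 11 h 24 min
Thu: in 09:05→09:06, out 17:23→17:24; 8 h 18 min
Total credited: 19 h 42 min.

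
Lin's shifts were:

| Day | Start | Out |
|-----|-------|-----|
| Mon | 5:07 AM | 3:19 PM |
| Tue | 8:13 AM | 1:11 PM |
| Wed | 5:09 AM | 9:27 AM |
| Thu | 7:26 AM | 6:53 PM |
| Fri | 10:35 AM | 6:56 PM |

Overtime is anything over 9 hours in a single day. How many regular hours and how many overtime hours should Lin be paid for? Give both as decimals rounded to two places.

Mon: 5:07 AM–3:19 PM = 10 h 12 min
Tue: 8:13 AM–1:11 PM = 4 h 58 min
Wed: 5:09 AM–9:27 AM = 4 h 18 min
Thu: 7:26 AM–6:53 PM = 11 h 27 min
Fri: 10:35 AM–6:56 PM = 8 h 21 min
Mon reg 9 h 0 min / OT 1 h 12 min; Tue reg 4 h 58 min / OT 0 h 0 min; Wed reg 4 h 18 min / OT 0 h 0 min; Thu reg 9 h 0 min / OT 2 h 27 min; Fri reg 8 h 21 min / OT 0 h 0 min.
Totals: regular 35 h 37 min, overtime 3 h 39 min.

Regular 35.62 hours, overtime 3.65 hours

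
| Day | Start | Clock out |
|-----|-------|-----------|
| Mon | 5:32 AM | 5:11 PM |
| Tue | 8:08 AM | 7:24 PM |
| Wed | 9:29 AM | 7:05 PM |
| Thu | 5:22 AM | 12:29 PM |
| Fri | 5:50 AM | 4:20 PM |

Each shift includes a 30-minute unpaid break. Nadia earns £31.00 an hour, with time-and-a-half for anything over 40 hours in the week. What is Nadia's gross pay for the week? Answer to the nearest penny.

Mon: 5:32 AM–5:11 PM = 11 h 39 min; less 30 min break → 11 h 9 min
Tue: 8:08 AM–7:24 PM = 11 h 16 min; less 30 min break → 10 h 46 min
Wed: 9:29 AM–7:05 PM = 9 h 36 min; less 30 min break → 9 h 6 min
Thu: 5:22 AM–12:29 PM = 7 h 7 min; less 30 min break → 6 h 37 min
Fri: 5:50 AM–4:20 PM = 10 h 30 min; less 30 min break → 10 h 0 min
Total worked: 47 h 38 min = 2858 min.
Regular 40 h 0 min = 2400 min at £31.00/h; overtime 7 h 38 min = 458 min at £46.50/h.
Pay = (2400 × £31.00 + 458 × £46.50) ÷ 60 = £1594.95.

£1594.95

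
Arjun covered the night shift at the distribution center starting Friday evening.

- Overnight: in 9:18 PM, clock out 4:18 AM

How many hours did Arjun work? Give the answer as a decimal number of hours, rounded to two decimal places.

Overnight: 9:18 PM → midnight = 2 h 42 min; midnight → 4:18 AM = 4 h 18 min; span 7 h 0 min

7.00 hours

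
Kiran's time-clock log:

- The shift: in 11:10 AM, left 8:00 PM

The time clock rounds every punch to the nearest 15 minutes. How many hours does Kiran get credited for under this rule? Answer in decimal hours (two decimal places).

The shift: in 11:10 AM→11:15 AM, out 8:00 PM→8:00 PM; 8 h 45 min

8.75 hours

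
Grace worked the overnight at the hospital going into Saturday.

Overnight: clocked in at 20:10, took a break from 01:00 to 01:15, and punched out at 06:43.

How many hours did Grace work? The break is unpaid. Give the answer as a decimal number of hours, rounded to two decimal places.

Overnight: 20:10 → midnight = 3 h 50 min; midnight → 06:43 = 6 h 43 min; span 10 h 33 min; less 15 min break → 10 h 18 min

10.30 hours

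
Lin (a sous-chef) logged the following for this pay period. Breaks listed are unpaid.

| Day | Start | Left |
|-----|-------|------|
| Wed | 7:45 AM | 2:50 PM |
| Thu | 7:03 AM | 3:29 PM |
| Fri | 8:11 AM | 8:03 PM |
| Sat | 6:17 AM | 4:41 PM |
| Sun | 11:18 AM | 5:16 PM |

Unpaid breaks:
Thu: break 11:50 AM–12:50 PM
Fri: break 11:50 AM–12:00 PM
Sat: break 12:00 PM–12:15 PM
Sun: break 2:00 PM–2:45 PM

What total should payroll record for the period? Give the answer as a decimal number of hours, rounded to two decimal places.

Wed: 7:45 AM–2:50 PM = 7 h 5 min
Thu: 7:03 AM–3:29 PM = 8 h 26 min; less 60 min break → 7 h 26 min
Fri: 8:11 AM–8:03 PM = 11 h 52 min; less 10 min break → 11 h 42 min
Sat: 6:17 AM–4:41 PM = 10 h 24 min; less 15 min break → 10 h 9 min
Sun: 11:18 AM–5:16 PM = 5 h 58 min; less 45 min break → 5 h 13 min
Total: 7 h 5 min + 7 h 26 min + 11 h 42 min + 10 h 9 min + 5 h 13 min = 41 h 35 min.

41.58 hours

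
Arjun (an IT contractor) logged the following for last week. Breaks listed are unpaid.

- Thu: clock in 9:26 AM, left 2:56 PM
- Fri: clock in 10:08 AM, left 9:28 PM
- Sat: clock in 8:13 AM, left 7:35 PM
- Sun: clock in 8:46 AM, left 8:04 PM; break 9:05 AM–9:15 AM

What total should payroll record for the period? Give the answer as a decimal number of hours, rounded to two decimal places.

39.33 hours

Thu: 9:26 AM–2:56 PM = 5 h 30 min
Fri: 10:08 AM–9:28 PM = 11 h 20 min
Sat: 8:13 AM–7:35 PM = 11 h 22 min
Sun: 8:46 AM–8:04 PM = 11 h 18 min; less 10 min break → 11 h 8 min
Total: 5 h 30 min + 11 h 20 min + 11 h 22 min + 11 h 8 min = 39 h 20 min.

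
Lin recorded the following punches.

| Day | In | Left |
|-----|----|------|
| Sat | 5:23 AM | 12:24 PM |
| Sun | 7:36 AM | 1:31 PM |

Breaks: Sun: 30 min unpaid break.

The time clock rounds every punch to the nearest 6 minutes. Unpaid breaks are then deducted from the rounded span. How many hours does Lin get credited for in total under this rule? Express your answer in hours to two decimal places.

Sat: in 5:23 AM→5:24 AM, out 12:24 PM→12:24 PM; 7 h 0 min
Sun: in 7:36 AM→7:36 AM, out 1:31 PM→1:30 PM; 5 h 54 min − 30 min = 5 h 24 min
Total credited: 12 h 24 min.

12.40 hours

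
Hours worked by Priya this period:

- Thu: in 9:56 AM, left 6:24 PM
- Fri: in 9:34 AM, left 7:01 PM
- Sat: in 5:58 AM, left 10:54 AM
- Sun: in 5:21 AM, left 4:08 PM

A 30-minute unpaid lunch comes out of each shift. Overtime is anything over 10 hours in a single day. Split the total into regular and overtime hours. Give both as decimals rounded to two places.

Thu: 9:56 AM–6:24 PM = 8 h 28 min; less 30 min break → 7 h 58 min
Fri: 9:34 AM–7:01 PM = 9 h 27 min; less 30 min break → 8 h 57 min
Sat: 5:58 AM–10:54 AM = 4 h 56 min; less 30 min break → 4 h 26 min
Sun: 5:21 AM–4:08 PM = 10 h 47 min; less 30 min break → 10 h 17 min
Thu reg 7 h 58 min / OT 0 h 0 min; Fri reg 8 h 57 min / OT 0 h 0 min; Sat reg 4 h 26 min / OT 0 h 0 min; Sun reg 10 h 0 min / OT 0 h 17 min.
Totals: regular 31 h 21 min, overtime 0 h 17 min.

Regular 31.35 hours, overtime 0.28 hours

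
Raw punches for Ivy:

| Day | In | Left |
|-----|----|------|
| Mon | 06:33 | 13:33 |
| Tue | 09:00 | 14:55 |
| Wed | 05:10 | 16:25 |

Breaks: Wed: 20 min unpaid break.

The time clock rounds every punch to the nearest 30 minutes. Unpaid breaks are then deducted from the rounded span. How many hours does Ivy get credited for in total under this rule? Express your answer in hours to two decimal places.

24.17 hours

Mon: in 06:33→06:30, out 13:33→13:30; 7 h 0 min
Tue: in 09:00→09:00, out 14:55→15:00; 6 h 0 min
Wed: in 05:10→05:00, out 16:25→16:30; 11 h 30 min − 20 min = 11 h 10 min
Total credited: 24 h 10 min.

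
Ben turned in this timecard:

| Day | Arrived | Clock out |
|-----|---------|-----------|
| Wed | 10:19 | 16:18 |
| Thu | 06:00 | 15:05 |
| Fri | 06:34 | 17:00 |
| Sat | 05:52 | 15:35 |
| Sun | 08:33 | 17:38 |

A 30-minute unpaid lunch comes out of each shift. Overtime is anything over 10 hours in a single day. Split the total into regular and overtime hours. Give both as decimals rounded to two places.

Wed: 10:19–16:18 = 5 h 59 min; less 30 min break → 5 h 29 min
Thu: 06:00–15:05 = 9 h 5 min; less 30 min break → 8 h 35 min
Fri: 06:34–17:00 = 10 h 26 min; less 30 min break → 9 h 56 min
Sat: 05:52–15:35 = 9 h 43 min; less 30 min break → 9 h 13 min
Sun: 08:33–17:38 = 9 h 5 min; less 30 min break → 8 h 35 min
Wed reg 5 h 29 min / OT 0 h 0 min; Thu reg 8 h 35 min / OT 0 h 0 min; Fri reg 9 h 56 min / OT 0 h 0 min; Sat reg 9 h 13 min / OT 0 h 0 min; Sun reg 8 h 35 min / OT 0 h 0 min.
Totals: regular 41 h 48 min, overtime 0 h 0 min.

Regular 41.80 hours, overtime 0.00 hours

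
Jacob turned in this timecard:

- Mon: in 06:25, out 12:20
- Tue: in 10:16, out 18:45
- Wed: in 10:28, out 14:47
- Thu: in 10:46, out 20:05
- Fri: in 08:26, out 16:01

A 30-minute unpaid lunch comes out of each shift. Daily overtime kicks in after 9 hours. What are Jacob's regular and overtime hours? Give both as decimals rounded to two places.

Mon: 06:25–12:20 = 5 h 55 min; less 30 min break → 5 h 25 min
Tue: 10:16–18:45 = 8 h 29 min; less 30 min break → 7 h 59 min
Wed: 10:28–14:47 = 4 h 19 min; less 30 min break → 3 h 49 min
Thu: 10:46–20:05 = 9 h 19 min; less 30 min break → 8 h 49 min
Fri: 08:26–16:01 = 7 h 35 min; less 30 min break → 7 h 5 min
Mon reg 5 h 25 min / OT 0 h 0 min; Tue reg 7 h 59 min / OT 0 h 0 min; Wed reg 3 h 49 min / OT 0 h 0 min; Thu reg 8 h 49 min / OT 0 h 0 min; Fri reg 7 h 5 min / OT 0 h 0 min.
Totals: regular 33 h 7 min, overtime 0 h 0 min.

Regular 33.12 hours, overtime 0.00 hours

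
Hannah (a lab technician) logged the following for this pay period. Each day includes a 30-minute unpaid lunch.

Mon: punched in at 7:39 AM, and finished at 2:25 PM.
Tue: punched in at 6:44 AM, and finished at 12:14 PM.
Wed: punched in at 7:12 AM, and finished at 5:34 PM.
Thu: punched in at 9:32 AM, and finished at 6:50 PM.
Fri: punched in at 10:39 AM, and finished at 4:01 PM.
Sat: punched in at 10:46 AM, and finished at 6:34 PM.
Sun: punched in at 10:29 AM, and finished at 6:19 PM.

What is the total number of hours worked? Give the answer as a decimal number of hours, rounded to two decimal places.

49.43 hours

Mon: 7:39 AM–2:25 PM = 6 h 46 min; less 30 min break → 6 h 16 min
Tue: 6:44 AM–12:14 PM = 5 h 30 min; less 30 min break → 5 h 0 min
Wed: 7:12 AM–5:34 PM = 10 h 22 min; less 30 min break → 9 h 52 min
Thu: 9:32 AM–6:50 PM = 9 h 18 min; less 30 min break → 8 h 48 min
Fri: 10:39 AM–4:01 PM = 5 h 22 min; less 30 min break → 4 h 52 min
Sat: 10:46 AM–6:34 PM = 7 h 48 min; less 30 min break → 7 h 18 min
Sun: 10:29 AM–6:19 PM = 7 h 50 min; less 30 min break → 7 h 20 min
Total: 6 h 16 min + 5 h 0 min + 9 h 52 min + 8 h 48 min + 4 h 52 min + 7 h 18 min + 7 h 20 min = 49 h 26 min.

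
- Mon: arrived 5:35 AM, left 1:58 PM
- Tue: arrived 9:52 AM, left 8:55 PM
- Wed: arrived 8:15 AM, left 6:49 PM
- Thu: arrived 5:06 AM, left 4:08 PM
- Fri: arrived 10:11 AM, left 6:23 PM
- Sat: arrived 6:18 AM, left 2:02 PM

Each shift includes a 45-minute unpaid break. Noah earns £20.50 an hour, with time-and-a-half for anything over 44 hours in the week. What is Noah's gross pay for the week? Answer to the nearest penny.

£1162.35

Mon: 5:35 AM–1:58 PM = 8 h 23 min; less 45 min break → 7 h 38 min
Tue: 9:52 AM–8:55 PM = 11 h 3 min; less 45 min break → 10 h 18 min
Wed: 8:15 AM–6:49 PM = 10 h 34 min; less 45 min break → 9 h 49 min
Thu: 5:06 AM–4:08 PM = 11 h 2 min; less 45 min break → 10 h 17 min
Fri: 10:11 AM–6:23 PM = 8 h 12 min; less 45 min break → 7 h 27 min
Sat: 6:18 AM–2:02 PM = 7 h 44 min; less 45 min break → 6 h 59 min
Total worked: 52 h 28 min = 3148 min.
Regular 44 h 0 min = 2640 min at £20.50/h; overtime 8 h 28 min = 508 min at £30.75/h.
Pay = (2640 × £20.50 + 508 × £30.75) ÷ 60 = £1162.35.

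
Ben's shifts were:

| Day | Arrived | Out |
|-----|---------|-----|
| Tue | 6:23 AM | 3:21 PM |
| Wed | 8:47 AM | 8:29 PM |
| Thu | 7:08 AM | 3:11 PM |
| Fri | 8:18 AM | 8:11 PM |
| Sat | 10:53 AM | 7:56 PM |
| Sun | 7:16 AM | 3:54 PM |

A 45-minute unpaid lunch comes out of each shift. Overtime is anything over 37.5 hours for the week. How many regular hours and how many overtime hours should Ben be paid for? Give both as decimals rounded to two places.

Tue: 6:23 AM–3:21 PM = 8 h 58 min; less 45 min break → 8 h 13 min
Wed: 8:47 AM–8:29 PM = 11 h 42 min; less 45 min break → 10 h 57 min
Thu: 7:08 AM–3:11 PM = 8 h 3 min; less 45 min break → 7 h 18 min
Fri: 8:18 AM–8:11 PM = 11 h 53 min; less 45 min break → 11 h 8 min
Sat: 10:53 AM–7:56 PM = 9 h 3 min; less 45 min break → 8 h 18 min
Sun: 7:16 AM–3:54 PM = 8 h 38 min; less 45 min break → 7 h 53 min
Total worked: 53 h 47 min = 53.78 h.
Threshold 37.5 h → overtime 16 h 17 min, regular 37 h 30 min.

Regular 37.50 hours, overtime 16.28 hours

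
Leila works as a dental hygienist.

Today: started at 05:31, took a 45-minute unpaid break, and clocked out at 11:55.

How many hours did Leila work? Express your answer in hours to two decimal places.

5.65 hours

Today: 05:31–11:55 = 6 h 24 min; less 45 min break → 5 h 39 min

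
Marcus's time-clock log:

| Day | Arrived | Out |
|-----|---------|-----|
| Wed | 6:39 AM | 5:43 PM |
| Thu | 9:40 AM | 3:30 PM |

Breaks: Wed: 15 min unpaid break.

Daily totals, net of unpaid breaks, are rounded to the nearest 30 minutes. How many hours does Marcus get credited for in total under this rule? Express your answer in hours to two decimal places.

Wed: 6:39 AM–5:43 PM = 11 h 4 min − 15 min = 10 h 49 min → rounds to 11 h 0 min
Thu: 9:40 AM–3:30 PM = 5 h 50 min → rounds to 6 h 0 min
Total credited: 17 h 0 min.

17.00 hours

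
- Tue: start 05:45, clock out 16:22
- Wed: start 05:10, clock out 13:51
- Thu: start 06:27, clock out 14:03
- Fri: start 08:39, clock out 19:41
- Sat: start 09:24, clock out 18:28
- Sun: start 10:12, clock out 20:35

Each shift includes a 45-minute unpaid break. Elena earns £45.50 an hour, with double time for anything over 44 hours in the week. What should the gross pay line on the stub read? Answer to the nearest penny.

Tue: 05:45–16:22 = 10 h 37 min; less 45 min break → 9 h 52 min
Wed: 05:10–13:51 = 8 h 41 min; less 45 min break → 7 h 56 min
Thu: 06:27–14:03 = 7 h 36 min; less 45 min break → 6 h 51 min
Fri: 08:39–19:41 = 11 h 2 min; less 45 min break → 10 h 17 min
Sat: 09:24–18:28 = 9 h 4 min; less 45 min break → 8 h 19 min
Sun: 10:12–20:35 = 10 h 23 min; less 45 min break → 9 h 38 min
Total worked: 52 h 53 min = 3173 min.
Regular 44 h 0 min = 2640 min at £45.50/h; overtime 8 h 53 min = 533 min at £91.00/h.
Pay = (2640 × £45.50 + 533 × £91.00) ÷ 60 = £2810.38.

£2810.38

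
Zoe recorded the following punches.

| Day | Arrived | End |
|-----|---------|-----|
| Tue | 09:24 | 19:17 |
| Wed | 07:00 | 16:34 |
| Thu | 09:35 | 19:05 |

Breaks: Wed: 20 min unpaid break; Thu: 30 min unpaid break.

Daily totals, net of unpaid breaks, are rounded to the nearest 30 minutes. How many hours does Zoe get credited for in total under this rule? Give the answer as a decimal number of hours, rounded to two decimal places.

28.00 hours

Tue: 09:24–19:17 = 9 h 53 min → rounds to 10 h 0 min
Wed: 07:00–16:34 = 9 h 34 min − 20 min = 9 h 14 min → rounds to 9 h 0 min
Thu: 09:35–19:05 = 9 h 30 min − 30 min = 9 h 0 min → rounds to 9 h 0 min
Total credited: 28 h 0 min.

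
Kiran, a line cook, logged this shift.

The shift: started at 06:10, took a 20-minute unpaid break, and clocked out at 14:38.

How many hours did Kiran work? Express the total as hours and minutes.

8 h 8 min

The shift: 06:10–14:38 = 8 h 28 min; less 20 min break → 8 h 8 min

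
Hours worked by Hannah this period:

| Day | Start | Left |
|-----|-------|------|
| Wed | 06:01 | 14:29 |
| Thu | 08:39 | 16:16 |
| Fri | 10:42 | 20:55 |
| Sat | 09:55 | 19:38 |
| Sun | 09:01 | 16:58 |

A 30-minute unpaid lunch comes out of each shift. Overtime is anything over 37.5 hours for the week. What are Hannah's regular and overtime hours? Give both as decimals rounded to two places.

Regular 37.50 hours, overtime 3.97 hours

Wed: 06:01–14:29 = 8 h 28 min; less 30 min break → 7 h 58 min
Thu: 08:39–16:16 = 7 h 37 min; less 30 min break → 7 h 7 min
Fri: 10:42–20:55 = 10 h 13 min; less 30 min break → 9 h 43 min
Sat: 09:55–19:38 = 9 h 43 min; less 30 min break → 9 h 13 min
Sun: 09:01–16:58 = 7 h 57 min; less 30 min break → 7 h 27 min
Total worked: 41 h 28 min = 41.47 h.
Threshold 37.5 h → overtime 3 h 58 min, regular 37 h 30 min.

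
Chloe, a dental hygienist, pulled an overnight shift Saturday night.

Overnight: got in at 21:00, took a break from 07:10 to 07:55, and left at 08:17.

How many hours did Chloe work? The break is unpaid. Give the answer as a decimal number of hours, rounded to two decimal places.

10.53 hours

Overnight: 21:00 → midnight = 3 h 0 min; midnight → 08:17 = 8 h 17 min; span 11 h 17 min; less 45 min break → 10 h 32 min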